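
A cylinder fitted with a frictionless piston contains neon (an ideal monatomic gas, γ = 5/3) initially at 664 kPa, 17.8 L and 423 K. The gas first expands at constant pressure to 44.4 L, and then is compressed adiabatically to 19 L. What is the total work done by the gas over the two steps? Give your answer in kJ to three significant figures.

W_total ≈ -16.0 kJ

Step 1 (isobaric): W = PΔV = (664 kPa)(44.4 − 17.8 L) = 17662 J.
After step 1: P = 664 kPa, V = 44.4 L, T = 1055 K.
Step 2 (adiabatic): W = (P₁V₁ − P₂V₂)/(γ−1) = (29482 − 51916)/0.667 = -33652 J.
W_total = 17662 − 33652 = -15990 J.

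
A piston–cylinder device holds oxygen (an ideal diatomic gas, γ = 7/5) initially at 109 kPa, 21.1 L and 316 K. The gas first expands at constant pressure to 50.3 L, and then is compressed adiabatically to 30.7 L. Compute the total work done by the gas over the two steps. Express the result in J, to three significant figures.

Step 1 (isobaric): W = PΔV = (109 kPa)(50.3 − 21.1 L) = 3183 J.
After step 1: P = 109 kPa, V = 50.3 L, T = 753.3 K.
Step 2 (adiabatic): W = (P₁V₁ − P₂V₂)/(γ−1) = (5483 − 6680)/0.4 = -2993 J.
W_total = 3183 − 2993 = 189.9 J.

W_total ≈ 190 J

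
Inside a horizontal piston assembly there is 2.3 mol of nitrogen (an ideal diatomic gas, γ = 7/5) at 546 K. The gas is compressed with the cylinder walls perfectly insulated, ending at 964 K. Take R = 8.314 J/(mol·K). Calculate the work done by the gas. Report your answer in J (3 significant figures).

Adiabatic ⇒ Q = 0, so W_by = −ΔU = nCᵥ(T₁ − T₂).
Cᵥ = 5R/2 = 20.79 J/(mol·K).
W = (2.3)(20.79)(546 − 964) = -19983 J.

W ≈ -20000 J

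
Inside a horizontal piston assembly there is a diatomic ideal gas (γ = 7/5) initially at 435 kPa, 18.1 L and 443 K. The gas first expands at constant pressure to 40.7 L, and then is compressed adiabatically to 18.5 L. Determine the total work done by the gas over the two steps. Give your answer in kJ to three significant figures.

Step 1 (isobaric): W = PΔV = (435 kPa)(40.7 − 18.1 L) = 9831 J.
After step 1: P = 435 kPa, V = 40.7 L, T = 996.1 K.
Step 2 (adiabatic): W = (P₁V₁ − P₂V₂)/(γ−1) = (17704 − 24269)/0.4 = -16411 J.
W_total = 9831 − 16411 = -6580 J.

W_total ≈ -6.58 kJ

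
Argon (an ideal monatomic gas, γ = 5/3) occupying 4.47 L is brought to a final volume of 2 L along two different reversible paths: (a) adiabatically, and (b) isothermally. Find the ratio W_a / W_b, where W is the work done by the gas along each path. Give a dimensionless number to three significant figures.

Path (a) adiabatic: W = P₁V₁(1 − (V₁/V₂)^(γ−1))/(γ−1) → W_a/(P₁V₁) = -1.064.
Path (b) isothermal: W = P₁V₁ ln(V₂/V₁) → W_b/(P₁V₁) = -0.8042.
W_a / W_b = -1.064 / -0.8042 = 1.323.

W_a / W_b ≈ 1.32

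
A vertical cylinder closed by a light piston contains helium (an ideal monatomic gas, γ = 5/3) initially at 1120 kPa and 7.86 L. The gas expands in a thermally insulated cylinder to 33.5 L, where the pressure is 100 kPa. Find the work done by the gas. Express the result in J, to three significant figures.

W ≈ 8180 J

Adiabatic: W = (P₁V₁ − P₂V₂)/(γ − 1) with γ = 5/3.
P₁V₁ = 8803 J, P₂V₂ = 3350 J.
W = (8803 − 3350) / 0.6667 = 8180 J.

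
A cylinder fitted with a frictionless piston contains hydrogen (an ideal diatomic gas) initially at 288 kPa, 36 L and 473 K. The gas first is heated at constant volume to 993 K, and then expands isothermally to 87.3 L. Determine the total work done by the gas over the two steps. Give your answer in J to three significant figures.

W_total ≈ 19300 J

Step 1 (isochoric): W = 0 (constant volume).
After step 1: P = 604.6 kPa (V unchanged).
Step 2 (isothermal): W = P₁V₁ ln(V₂/V₁) = (21766) ln(87.3/36) = 19281 J.
W_total = 0 + 19281 = 19281 J.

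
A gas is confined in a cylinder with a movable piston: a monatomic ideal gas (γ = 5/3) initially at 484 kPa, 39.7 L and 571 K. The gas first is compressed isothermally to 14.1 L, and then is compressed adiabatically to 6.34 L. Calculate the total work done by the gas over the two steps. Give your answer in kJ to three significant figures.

W_total ≈ -40.2 kJ

Step 1 (isothermal): W = P₁V₁ ln(V₂/V₁) = (19215) ln(14.1/39.7) = -19891 J.
After step 1: P = 1363 kPa, V = 14.1 L, T = 571 K.
Step 2 (adiabatic): W = (P₁V₁ − P₂V₂)/(γ−1) = (19215 − 32738)/0.667 = -20285 J.
W_total = -19891 − 20285 = -40176 J.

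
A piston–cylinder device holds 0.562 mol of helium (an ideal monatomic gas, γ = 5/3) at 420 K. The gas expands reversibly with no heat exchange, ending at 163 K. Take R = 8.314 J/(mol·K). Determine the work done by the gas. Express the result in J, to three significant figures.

W ≈ 1800 J

Adiabatic ⇒ Q = 0, so W_by = −ΔU = nCᵥ(T₁ − T₂).
Cᵥ = 3R/2 = 12.47 J/(mol·K).
W = (0.562)(12.47)(420 − 163) = 1801 J.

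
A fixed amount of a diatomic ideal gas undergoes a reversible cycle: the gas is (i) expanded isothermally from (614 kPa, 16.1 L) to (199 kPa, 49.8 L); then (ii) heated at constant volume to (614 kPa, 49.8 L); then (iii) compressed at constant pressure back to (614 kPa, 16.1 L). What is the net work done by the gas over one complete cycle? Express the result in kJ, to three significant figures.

Leg (i): W = PᵢVᵢ ln(V_f/Vᵢ) = (9885) ln(49.8/16.1) = 11163 J.
Leg (ii): W = 0.
Leg (iii): W = PΔV = (614)(16.1 − 49.8) = -20692 J.
W_net = 11163 − 20692 = -9529 J.

W_net ≈ -9.53 kJ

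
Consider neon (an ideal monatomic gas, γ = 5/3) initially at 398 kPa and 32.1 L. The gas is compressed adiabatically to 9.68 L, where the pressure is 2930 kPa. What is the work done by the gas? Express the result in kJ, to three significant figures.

W ≈ -23.4 kJ

Adiabatic: W = (P₁V₁ − P₂V₂)/(γ − 1) with γ = 5/3.
P₁V₁ = 12776 J, P₂V₂ = 28362 J.
W = (12776 − 28362) / 0.6667 = -23380 J.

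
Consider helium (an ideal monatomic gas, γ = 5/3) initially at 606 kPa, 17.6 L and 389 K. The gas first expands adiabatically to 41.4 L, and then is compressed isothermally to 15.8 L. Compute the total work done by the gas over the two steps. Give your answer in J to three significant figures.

Step 1 (adiabatic): W = (P₁V₁ − P₂V₂)/(γ−1) = (10666 − 6030)/0.667 = 6953 J.
After step 1: P = 145.7 kPa, V = 41.4 L, T = 219.9 K.
Step 2 (isothermal): W = P₁V₁ ln(V₂/V₁) = (6030) ln(15.8/41.4) = -5809 J.
W_total = 6953 − 5809 = 1145 J.

W_total ≈ 1140 J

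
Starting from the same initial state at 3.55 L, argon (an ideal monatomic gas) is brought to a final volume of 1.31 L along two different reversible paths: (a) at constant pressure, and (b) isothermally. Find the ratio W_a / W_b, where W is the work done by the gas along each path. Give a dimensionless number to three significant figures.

Path (a) isobaric: W = P₁(V₂ − V₁) → W_a/(P₁V₁) = -0.631.
Path (b) isothermal: W = P₁V₁ ln(V₂/V₁) → W_b/(P₁V₁) = -0.9969.
W_a / W_b = -0.631 / -0.9969 = 0.6329.

W_a / W_b ≈ 0.633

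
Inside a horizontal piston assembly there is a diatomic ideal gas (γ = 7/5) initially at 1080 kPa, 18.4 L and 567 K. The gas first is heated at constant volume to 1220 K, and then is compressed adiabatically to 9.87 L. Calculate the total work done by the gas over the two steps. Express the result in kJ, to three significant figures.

W_total ≈ -30.2 kJ

Step 1 (isochoric): W = 0 (constant volume).
After step 1: P = 2324 kPa (V unchanged).
Step 2 (adiabatic): W = (P₁V₁ − P₂V₂)/(γ−1) = (42758 − 54855)/0.4 = -30243 J.
W_total = 0 − 30243 = -30243 J.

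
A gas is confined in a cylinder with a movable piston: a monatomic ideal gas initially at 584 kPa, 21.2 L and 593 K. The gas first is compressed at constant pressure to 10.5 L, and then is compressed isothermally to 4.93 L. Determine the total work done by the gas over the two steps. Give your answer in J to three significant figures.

Step 1 (isobaric): W = PΔV = (584 kPa)(10.5 − 21.2 L) = -6249 J.
After step 1: P = 584 kPa, V = 10.5 L, T = 293.7 K.
Step 2 (isothermal): W = P₁V₁ ln(V₂/V₁) = (6132) ln(4.93/10.5) = -4636 J.
W_total = -6249 − 4636 = -10885 J.

W_total ≈ -10900 J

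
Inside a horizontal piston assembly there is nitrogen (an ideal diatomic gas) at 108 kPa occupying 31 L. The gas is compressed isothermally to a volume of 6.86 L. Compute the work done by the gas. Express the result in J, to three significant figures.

W ≈ -5050 J

Isothermal: W = nRT ln(V₂/V₁) = P₁V₁ ln(V₂/V₁).
P₁V₁ = (108 kPa)(31 L) = 3348 J.
W = 3348 × ln(6.86/31) = 3348 × -1.508
W_by_gas = -5050 J.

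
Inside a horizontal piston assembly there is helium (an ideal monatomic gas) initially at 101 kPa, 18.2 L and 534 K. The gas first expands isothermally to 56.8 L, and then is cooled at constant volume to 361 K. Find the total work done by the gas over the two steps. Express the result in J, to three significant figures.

W_total ≈ 2090 J

Step 1 (isothermal): W = P₁V₁ ln(V₂/V₁) = (1838) ln(56.8/18.2) = 2092 J.
Step 2 (isochoric): W = 0 (constant volume).
W_total = 2092 + 0 = 2092 J.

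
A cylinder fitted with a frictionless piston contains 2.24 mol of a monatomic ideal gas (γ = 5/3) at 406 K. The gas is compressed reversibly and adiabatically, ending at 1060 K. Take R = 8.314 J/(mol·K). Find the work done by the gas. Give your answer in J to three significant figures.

W ≈ -18300 J

Adiabatic ⇒ Q = 0, so W_by = −ΔU = nCᵥ(T₁ − T₂).
Cᵥ = 3R/2 = 12.47 J/(mol·K).
W = (2.24)(12.47)(406 − 1060) = -18270 J.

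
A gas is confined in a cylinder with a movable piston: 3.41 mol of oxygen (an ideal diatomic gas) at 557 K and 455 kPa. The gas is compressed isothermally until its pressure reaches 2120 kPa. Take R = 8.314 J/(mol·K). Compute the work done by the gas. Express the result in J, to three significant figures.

Isothermal process: W = nRT ln(V₂/V₁) = nRT ln(P₁/P₂).
W = (3.41)(8.314)(557) × ln(455/2120)
  = 15791 × ln(0.2146) = 15791 × -1.539
W_by_gas = -24301 J.

W ≈ -24300 J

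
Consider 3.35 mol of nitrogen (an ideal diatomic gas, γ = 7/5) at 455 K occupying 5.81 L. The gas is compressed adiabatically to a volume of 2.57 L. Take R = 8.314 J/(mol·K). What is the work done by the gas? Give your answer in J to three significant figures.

W ≈ -12200 J

Adiabatic: TV^(γ−1) = const with γ = 7/5.
T₂ = T₁ (V₁/V₂)^(γ−1) = 455 × (5.81/2.57)^0.4 = 455 × 1.386 = 630.5 K.
W_by = nCᵥ(T₁ − T₂) = (3.35)(20.79)(455 − 630.5) = -12222 J.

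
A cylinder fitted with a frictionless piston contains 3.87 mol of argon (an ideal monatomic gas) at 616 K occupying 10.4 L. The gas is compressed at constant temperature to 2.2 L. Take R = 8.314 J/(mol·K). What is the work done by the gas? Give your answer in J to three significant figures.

W ≈ -30800 J

Isothermal: W = nRT ln(V₂/V₁).
W = (3.87)(8.314)(616) × ln(2.2/10.4)
  = 19820 × -1.553
W_by_gas = -30787 J.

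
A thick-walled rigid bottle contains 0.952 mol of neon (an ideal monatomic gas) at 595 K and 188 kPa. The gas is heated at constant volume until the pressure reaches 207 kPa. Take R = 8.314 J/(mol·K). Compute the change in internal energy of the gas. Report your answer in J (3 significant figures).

ΔU ≈ 714 J

Constant volume ⇒ W = 0, so Q = ΔU = nCᵥΔT with Cᵥ = 3R/2 = 12.47 J/(mol·K).
At constant V, T₂/T₁ = P₂/P₁ ⇒ ΔT = T₁(P₂/P₁ − 1) = 595·(207/188 − 1) = 60.13 K.
ΔU = (0.952)(12.47)(60.13) = 713.9 J.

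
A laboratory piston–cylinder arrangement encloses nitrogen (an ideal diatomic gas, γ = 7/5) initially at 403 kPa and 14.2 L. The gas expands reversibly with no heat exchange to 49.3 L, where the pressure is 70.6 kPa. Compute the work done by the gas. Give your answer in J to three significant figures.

Adiabatic: W = (P₁V₁ − P₂V₂)/(γ − 1) with γ = 7/5.
P₁V₁ = 5723 J, P₂V₂ = 3481 J.
W = (5723 − 3481) / 0.4 = 5605 J.

W ≈ 5610 J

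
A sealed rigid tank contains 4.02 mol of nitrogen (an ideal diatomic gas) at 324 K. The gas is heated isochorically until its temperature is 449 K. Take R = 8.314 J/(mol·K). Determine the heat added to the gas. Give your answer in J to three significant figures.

Constant volume ⇒ W = 0, so Q = ΔU = nCᵥΔT with Cᵥ = 5R/2 = 20.79 J/(mol·K).
ΔU = (4.02)(20.79)(449 − 324) = 10444 J.

Q ≈ 10400 J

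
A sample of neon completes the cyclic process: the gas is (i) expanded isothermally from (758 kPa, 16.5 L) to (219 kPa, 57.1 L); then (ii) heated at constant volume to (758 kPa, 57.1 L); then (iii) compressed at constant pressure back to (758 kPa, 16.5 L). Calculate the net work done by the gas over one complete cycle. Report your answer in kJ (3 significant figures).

Leg (i): W = PᵢVᵢ ln(V_f/Vᵢ) = (12507) ln(57.1/16.5) = 15527 J.
Leg (ii): W = 0.
Leg (iii): W = PΔV = (758)(16.5 − 57.1) = -30775 J.
W_net = 15527 − 30775 = -15248 J.

W_net ≈ -15.2 kJ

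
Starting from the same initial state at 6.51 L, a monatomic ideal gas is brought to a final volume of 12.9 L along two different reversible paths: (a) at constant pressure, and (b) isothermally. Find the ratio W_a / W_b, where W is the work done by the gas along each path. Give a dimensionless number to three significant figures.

Path (a) isobaric: W = P₁(V₂ − V₁) → W_a/(P₁V₁) = 0.9816.
Path (b) isothermal: W = P₁V₁ ln(V₂/V₁) → W_b/(P₁V₁) = 0.6839.
W_a / W_b = 0.9816 / 0.6839 = 1.435.

W_a / W_b ≈ 1.44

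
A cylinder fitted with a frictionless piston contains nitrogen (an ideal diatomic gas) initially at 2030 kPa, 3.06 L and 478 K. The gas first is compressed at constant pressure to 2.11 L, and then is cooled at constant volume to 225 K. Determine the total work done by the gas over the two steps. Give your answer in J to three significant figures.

Step 1 (isobaric): W = PΔV = (2030 kPa)(2.11 − 3.06 L) = -1929 J.
Step 2 (isochoric): W = 0 (constant volume).
W_total = -1929 + 0 = -1929 J.

W_total ≈ -1930 J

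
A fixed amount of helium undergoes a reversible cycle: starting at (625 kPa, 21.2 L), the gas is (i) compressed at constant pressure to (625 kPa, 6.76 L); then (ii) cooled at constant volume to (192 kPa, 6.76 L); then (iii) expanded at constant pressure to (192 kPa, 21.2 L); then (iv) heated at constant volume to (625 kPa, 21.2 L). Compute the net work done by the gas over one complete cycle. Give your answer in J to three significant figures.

W_net ≈ -6250 J

Constant-volume legs do no work.
W(i) = (625)(6.76 − 21.2) = -9025 J; W(iii) = (192)(21.2 − 6.76) = 2772 J.
W_net = -9025 + 2772 = -6253 J (the counter-clockwise enclosed area).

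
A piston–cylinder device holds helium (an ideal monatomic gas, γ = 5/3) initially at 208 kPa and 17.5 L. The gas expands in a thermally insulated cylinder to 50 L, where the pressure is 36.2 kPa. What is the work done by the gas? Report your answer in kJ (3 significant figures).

W ≈ 2.74 kJ

Adiabatic: W = (P₁V₁ − P₂V₂)/(γ − 1) with γ = 5/3.
P₁V₁ = 3640 J, P₂V₂ = 1810 J.
W = (3640 − 1810) / 0.6667 = 2745 J.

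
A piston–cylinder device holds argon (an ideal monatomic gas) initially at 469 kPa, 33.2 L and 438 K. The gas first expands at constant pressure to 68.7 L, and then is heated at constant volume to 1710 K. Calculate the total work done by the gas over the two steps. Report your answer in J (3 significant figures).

W_total ≈ 16600 J

Step 1 (isobaric): W = PΔV = (469 kPa)(68.7 − 33.2 L) = 16650 J.
Step 2 (isochoric): W = 0 (constant volume).
W_total = 16650 + 0 = 16650 J.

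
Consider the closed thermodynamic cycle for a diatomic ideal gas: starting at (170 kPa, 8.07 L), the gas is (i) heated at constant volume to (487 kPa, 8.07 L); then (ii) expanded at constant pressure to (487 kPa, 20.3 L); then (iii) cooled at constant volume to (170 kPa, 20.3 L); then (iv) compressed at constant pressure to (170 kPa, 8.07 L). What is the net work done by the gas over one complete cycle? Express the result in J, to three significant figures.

Constant-volume legs do no work.
W(ii) = (487)(20.3 − 8.07) = 5956 J; W(iv) = (170)(8.07 − 20.3) = -2079 J.
W_net = 5956 − 2079 = 3877 J (the clockwise enclosed area).

W_net ≈ 3880 J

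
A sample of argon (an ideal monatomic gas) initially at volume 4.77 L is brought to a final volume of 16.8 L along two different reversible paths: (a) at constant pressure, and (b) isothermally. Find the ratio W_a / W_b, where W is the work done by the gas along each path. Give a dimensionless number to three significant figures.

W_a / W_b ≈ 2.00

Path (a) isobaric: W = P₁(V₂ − V₁) → W_a/(P₁V₁) = 2.522.
Path (b) isothermal: W = P₁V₁ ln(V₂/V₁) → W_b/(P₁V₁) = 1.259.
W_a / W_b = 2.522 / 1.259 = 2.003.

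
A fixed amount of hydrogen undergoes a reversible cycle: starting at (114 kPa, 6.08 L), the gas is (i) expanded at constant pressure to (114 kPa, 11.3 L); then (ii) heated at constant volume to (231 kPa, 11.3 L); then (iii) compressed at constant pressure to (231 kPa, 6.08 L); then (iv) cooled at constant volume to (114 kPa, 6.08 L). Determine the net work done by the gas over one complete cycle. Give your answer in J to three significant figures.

Constant-volume legs do no work.
W(i) = (114)(11.3 − 6.08) = 595.1 J; W(iii) = (231)(6.08 − 11.3) = -1206 J.
W_net = 595.1 − 1206 = -610.7 J (the counter-clockwise enclosed area).

W_net ≈ -611 J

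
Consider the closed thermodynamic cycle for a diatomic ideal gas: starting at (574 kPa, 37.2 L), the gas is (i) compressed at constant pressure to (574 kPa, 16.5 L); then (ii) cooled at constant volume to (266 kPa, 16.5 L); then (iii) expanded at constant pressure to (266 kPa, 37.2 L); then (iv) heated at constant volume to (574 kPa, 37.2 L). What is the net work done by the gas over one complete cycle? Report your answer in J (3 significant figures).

Constant-volume legs do no work.
W(i) = (574)(16.5 − 37.2) = -11882 J; W(iii) = (266)(37.2 − 16.5) = 5506 J.
W_net = -11882 + 5506 = -6376 J (the counter-clockwise enclosed area).

W_net ≈ -6380 J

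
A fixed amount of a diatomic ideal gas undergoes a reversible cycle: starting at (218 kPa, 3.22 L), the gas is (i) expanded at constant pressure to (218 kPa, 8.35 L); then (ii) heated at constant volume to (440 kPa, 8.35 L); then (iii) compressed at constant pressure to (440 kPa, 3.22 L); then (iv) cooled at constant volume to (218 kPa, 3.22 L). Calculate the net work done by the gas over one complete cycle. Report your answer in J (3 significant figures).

W_net ≈ -1140 J

Constant-volume legs do no work.
W(i) = (218)(8.35 − 3.22) = 1118 J; W(iii) = (440)(3.22 − 8.35) = -2257 J.
W_net = 1118 − 2257 = -1139 J (the counter-clockwise enclosed area).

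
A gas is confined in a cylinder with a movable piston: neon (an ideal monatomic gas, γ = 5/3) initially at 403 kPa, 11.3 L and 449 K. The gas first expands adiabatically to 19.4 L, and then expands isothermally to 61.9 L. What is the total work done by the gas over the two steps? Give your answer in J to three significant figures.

W_total ≈ 5750 J

Step 1 (adiabatic): W = (P₁V₁ − P₂V₂)/(γ−1) = (4554 − 3176)/0.667 = 2067 J.
After step 1: P = 163.7 kPa, V = 19.4 L, T = 313.2 K.
Step 2 (isothermal): W = P₁V₁ ln(V₂/V₁) = (3176) ln(61.9/19.4) = 3685 J.
W_total = 2067 + 3685 = 5752 J.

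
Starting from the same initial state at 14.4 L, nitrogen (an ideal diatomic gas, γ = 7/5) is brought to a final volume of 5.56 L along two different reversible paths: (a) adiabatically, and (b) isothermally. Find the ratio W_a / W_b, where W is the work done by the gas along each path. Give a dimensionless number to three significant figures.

Path (a) adiabatic: W = P₁V₁(1 − (V₁/V₂)^(γ−1))/(γ−1) → W_a/(P₁V₁) = -1.158.
Path (b) isothermal: W = P₁V₁ ln(V₂/V₁) → W_b/(P₁V₁) = -0.9516.
W_a / W_b = -1.158 / -0.9516 = 1.217.

W_a / W_b ≈ 1.22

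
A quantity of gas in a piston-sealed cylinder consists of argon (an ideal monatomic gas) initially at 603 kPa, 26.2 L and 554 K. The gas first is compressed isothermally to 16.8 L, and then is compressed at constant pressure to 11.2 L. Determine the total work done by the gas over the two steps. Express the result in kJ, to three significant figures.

W_total ≈ -12.3 kJ

Step 1 (isothermal): W = P₁V₁ ln(V₂/V₁) = (15799) ln(16.8/26.2) = -7021 J.
After step 1: P = 940.4 kPa, V = 16.8 L, T = 554 K.
Step 2 (isobaric): W = PΔV = (940.4 kPa)(11.2 − 16.8 L) = -5266 J.
W_total = -7021 − 5266 = -12287 J.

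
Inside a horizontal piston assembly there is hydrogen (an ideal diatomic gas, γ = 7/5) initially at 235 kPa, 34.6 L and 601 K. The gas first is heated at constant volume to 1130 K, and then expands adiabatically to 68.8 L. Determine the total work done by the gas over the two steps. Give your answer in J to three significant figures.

W_total ≈ 9190 J

Step 1 (isochoric): W = 0 (constant volume).
After step 1: P = 441.8 kPa (V unchanged).
Step 2 (adiabatic): W = (P₁V₁ − P₂V₂)/(γ−1) = (15288 − 11613)/0.4 = 9187 J.
W_total = 0 + 9187 = 9187 J.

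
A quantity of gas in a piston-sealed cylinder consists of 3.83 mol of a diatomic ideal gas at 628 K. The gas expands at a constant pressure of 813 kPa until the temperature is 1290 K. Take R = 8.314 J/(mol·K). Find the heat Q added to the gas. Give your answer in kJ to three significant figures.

Isobaric: W = nRΔT = (3.83)(8.314)(662) = 21080 J.
ΔU = nCᵥΔT with Cᵥ = 5R/2: ΔU = (3.83)(20.79)(662) = 52700 J.
Q = ΔU + W = 52700 + 21080 = 73779 J.

Q ≈ 73.8 kJ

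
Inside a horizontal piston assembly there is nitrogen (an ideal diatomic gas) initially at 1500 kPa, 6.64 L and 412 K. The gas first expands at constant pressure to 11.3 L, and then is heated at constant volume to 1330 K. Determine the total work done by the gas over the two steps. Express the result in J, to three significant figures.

W_total ≈ 6990 J

Step 1 (isobaric): W = PΔV = (1500 kPa)(11.3 − 6.64 L) = 6990 J.
Step 2 (isochoric): W = 0 (constant volume).
W_total = 6990 + 0 = 6990 J.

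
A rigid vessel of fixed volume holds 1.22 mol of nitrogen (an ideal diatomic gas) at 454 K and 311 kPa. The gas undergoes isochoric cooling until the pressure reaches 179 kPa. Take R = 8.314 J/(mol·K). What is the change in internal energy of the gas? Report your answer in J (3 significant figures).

ΔU ≈ -4890 J

Constant volume ⇒ W = 0, so Q = ΔU = nCᵥΔT with Cᵥ = 5R/2 = 20.79 J/(mol·K).
At constant V, T₂/T₁ = P₂/P₁ ⇒ ΔT = T₁(P₂/P₁ − 1) = 454·(179/311 − 1) = -192.7 K.
ΔU = (1.22)(20.79)(-192.7) = -4886 J.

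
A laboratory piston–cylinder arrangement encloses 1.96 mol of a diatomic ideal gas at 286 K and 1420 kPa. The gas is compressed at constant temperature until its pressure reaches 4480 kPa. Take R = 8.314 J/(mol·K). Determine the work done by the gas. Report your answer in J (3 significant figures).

W ≈ -5350 J

Isothermal process: W = nRT ln(V₂/V₁) = nRT ln(P₁/P₂).
W = (1.96)(8.314)(286) × ln(1420/4480)
  = 4660 × ln(0.317) = 4660 × -1.149
W_by_gas = -5355 J.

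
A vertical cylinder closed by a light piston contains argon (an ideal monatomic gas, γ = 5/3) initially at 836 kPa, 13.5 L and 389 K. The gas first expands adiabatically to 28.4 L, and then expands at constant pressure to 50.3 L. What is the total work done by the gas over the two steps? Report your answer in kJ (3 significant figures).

Step 1 (adiabatic): W = (P₁V₁ − P₂V₂)/(γ−1) = (11286 − 6874)/0.667 = 6618 J.
After step 1: P = 242 kPa, V = 28.4 L, T = 236.9 K.
Step 2 (isobaric): W = PΔV = (242 kPa)(50.3 − 28.4 L) = 5301 J.
W_total = 6618 + 5301 = 11919 J.

W_total ≈ 11.9 kJ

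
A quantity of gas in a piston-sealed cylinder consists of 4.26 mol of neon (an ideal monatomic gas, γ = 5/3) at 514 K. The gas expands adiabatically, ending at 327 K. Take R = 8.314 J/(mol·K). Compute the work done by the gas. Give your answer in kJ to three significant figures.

Adiabatic ⇒ Q = 0, so W_by = −ΔU = nCᵥ(T₁ − T₂).
Cᵥ = 3R/2 = 12.47 J/(mol·K).
W = (4.26)(12.47)(514 − 327) = 9935 J.

W ≈ 9.93 kJ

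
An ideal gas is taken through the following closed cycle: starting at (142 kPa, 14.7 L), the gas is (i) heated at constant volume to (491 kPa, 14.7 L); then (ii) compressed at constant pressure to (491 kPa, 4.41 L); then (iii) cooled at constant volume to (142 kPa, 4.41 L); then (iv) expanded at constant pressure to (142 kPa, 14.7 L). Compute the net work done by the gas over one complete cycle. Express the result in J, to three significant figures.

Constant-volume legs do no work.
W(ii) = (491)(4.41 − 14.7) = -5052 J; W(iv) = (142)(14.7 − 4.41) = 1461 J.
W_net = -5052 + 1461 = -3591 J (the counter-clockwise enclosed area).

W_net ≈ -3590 J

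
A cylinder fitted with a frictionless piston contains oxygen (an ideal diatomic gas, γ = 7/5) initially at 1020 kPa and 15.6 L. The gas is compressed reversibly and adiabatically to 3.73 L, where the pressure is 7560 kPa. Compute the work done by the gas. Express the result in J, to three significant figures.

Adiabatic: W = (P₁V₁ − P₂V₂)/(γ − 1) with γ = 7/5.
P₁V₁ = 15912 J, P₂V₂ = 28199 J.
W = (15912 − 28199) / 0.4 = -30717 J.

W ≈ -30700 J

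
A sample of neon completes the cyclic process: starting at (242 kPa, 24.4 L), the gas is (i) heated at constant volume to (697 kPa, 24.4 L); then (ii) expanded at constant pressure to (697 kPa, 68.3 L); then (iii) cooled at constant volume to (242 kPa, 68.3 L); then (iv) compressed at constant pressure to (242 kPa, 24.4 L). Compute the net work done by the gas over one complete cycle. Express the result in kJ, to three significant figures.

Constant-volume legs do no work.
W(ii) = (697)(68.3 − 24.4) = 30598 J; W(iv) = (242)(24.4 − 68.3) = -10624 J.
W_net = 30598 − 10624 = 19974 J (the clockwise enclosed area).

W_net ≈ 20.0 kJ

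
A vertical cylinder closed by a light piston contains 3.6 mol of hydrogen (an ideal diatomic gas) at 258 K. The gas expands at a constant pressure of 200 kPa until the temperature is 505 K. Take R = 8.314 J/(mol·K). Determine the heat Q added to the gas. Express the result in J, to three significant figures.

Q ≈ 25900 J

Isobaric: W = nRΔT = (3.6)(8.314)(247) = 7393 J.
ΔU = nCᵥΔT with Cᵥ = 5R/2: ΔU = (3.6)(20.79)(247) = 18482 J.
Q = ΔU + W = 18482 + 7393 = 25875 J.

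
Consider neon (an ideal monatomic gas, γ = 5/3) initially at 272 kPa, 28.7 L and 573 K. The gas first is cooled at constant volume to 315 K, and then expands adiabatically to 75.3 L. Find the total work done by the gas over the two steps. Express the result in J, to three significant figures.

Step 1 (isochoric): W = 0 (constant volume).
After step 1: P = 149.5 kPa (V unchanged).
Step 2 (adiabatic): W = (P₁V₁ − P₂V₂)/(γ−1) = (4291 − 2256)/0.667 = 3053 J.
W_total = 0 + 3053 = 3053 J.

W_total ≈ 3050 J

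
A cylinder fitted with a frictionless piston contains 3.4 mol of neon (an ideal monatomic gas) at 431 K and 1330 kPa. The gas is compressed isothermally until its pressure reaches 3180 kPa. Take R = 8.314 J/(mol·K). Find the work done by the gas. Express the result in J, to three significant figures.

Isothermal process: W = nRT ln(V₂/V₁) = nRT ln(P₁/P₂).
W = (3.4)(8.314)(431) × ln(1330/3180)
  = 12183 × ln(0.4182) = 12183 × -0.8717
W_by_gas = -10620 J.

W ≈ -10600 J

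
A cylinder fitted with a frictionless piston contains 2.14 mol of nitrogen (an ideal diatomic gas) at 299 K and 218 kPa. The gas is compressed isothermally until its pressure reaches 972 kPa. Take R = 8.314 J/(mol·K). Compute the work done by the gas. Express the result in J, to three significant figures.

Isothermal process: W = nRT ln(V₂/V₁) = nRT ln(P₁/P₂).
W = (2.14)(8.314)(299) × ln(218/972)
  = 5320 × ln(0.2243) = 5320 × -1.495
W_by_gas = -7952 J.

W ≈ -7950 J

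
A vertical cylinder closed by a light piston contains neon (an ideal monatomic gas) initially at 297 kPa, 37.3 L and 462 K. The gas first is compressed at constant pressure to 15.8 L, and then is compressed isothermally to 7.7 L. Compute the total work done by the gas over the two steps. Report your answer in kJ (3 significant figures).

W_total ≈ -9.76 kJ

Step 1 (isobaric): W = PΔV = (297 kPa)(15.8 − 37.3 L) = -6385 J.
After step 1: P = 297 kPa, V = 15.8 L, T = 195.7 K.
Step 2 (isothermal): W = P₁V₁ ln(V₂/V₁) = (4693) ln(7.7/15.8) = -3373 J.
W_total = -6385 − 3373 = -9758 J.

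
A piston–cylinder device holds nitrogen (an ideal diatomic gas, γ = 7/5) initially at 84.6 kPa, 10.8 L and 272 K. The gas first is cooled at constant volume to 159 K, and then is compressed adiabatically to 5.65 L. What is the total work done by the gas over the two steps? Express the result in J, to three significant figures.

Step 1 (isochoric): W = 0 (constant volume).
After step 1: P = 49.45 kPa (V unchanged).
Step 2 (adiabatic): W = (P₁V₁ − P₂V₂)/(γ−1) = (534.1 − 692.1)/0.4 = -395 J.
W_total = 0 − 395 = -395 J.

W_total ≈ -395 J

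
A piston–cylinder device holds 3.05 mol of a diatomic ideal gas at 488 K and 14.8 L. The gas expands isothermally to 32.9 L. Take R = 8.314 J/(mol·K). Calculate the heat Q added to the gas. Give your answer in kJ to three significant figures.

Isothermal ⇒ ΔU = 0, so Q = W = nRT ln(V₂/V₁).
Q = (3.05)(8.314)(488) ln(32.9/14.8) = 12375 × 0.7988 = 9885 J.

Q ≈ 9.89 kJ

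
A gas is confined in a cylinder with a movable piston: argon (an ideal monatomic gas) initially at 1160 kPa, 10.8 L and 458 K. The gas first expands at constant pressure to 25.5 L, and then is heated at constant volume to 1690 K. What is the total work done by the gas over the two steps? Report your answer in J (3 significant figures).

W_total ≈ 17100 J

Step 1 (isobaric): W = PΔV = (1160 kPa)(25.5 − 10.8 L) = 17052 J.
Step 2 (isochoric): W = 0 (constant volume).
W_total = 17052 + 0 = 17052 J.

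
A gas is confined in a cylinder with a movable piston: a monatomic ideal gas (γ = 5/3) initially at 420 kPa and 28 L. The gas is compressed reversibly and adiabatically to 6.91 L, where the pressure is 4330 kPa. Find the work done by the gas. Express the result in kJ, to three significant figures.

W ≈ -27.2 kJ

Adiabatic: W = (P₁V₁ − P₂V₂)/(γ − 1) with γ = 5/3.
P₁V₁ = 11760 J, P₂V₂ = 29920 J.
W = (11760 − 29920) / 0.6667 = -27240 J.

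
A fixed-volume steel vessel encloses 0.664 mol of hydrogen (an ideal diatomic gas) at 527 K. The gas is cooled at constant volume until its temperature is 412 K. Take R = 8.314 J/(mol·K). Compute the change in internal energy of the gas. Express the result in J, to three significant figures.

ΔU ≈ -1590 J

Constant volume ⇒ W = 0, so Q = ΔU = nCᵥΔT with Cᵥ = 5R/2 = 20.79 J/(mol·K).
ΔU = (0.664)(20.79)(412 − 527) = -1587 J.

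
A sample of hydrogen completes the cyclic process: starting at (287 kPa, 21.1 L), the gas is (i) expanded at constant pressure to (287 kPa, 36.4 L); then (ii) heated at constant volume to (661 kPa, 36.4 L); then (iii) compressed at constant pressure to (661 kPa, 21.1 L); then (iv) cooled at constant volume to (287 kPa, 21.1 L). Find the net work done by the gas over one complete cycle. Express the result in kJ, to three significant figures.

Constant-volume legs do no work.
W(i) = (287)(36.4 − 21.1) = 4391 J; W(iii) = (661)(21.1 − 36.4) = -10113 J.
W_net = 4391 − 10113 = -5722 J (the counter-clockwise enclosed area).

W_net ≈ -5.72 kJ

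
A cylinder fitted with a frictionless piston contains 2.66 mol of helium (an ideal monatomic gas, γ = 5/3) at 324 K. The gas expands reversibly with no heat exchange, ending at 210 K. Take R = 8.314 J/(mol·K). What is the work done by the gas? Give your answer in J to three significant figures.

W ≈ 3780 J

Adiabatic ⇒ Q = 0, so W_by = −ΔU = nCᵥ(T₁ − T₂).
Cᵥ = 3R/2 = 12.47 J/(mol·K).
W = (2.66)(12.47)(324 − 210) = 3782 J.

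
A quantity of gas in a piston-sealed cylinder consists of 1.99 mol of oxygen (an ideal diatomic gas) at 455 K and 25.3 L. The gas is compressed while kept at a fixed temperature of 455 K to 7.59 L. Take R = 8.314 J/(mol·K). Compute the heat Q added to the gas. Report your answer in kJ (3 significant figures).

Q ≈ -9.06 kJ

Isothermal ⇒ ΔU = 0, so Q = W = nRT ln(V₂/V₁).
Q = (1.99)(8.314)(455) ln(7.59/25.3) = 7528 × -1.204 = -9063 J.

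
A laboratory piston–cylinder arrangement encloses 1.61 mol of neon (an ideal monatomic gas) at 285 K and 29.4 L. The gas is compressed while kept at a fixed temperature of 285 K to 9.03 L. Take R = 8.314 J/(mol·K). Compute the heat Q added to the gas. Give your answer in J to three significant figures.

Isothermal ⇒ ΔU = 0, so Q = W = nRT ln(V₂/V₁).
Q = (1.61)(8.314)(285) ln(9.03/29.4) = 3815 × -1.18 = -4503 J.

Q ≈ -4500 J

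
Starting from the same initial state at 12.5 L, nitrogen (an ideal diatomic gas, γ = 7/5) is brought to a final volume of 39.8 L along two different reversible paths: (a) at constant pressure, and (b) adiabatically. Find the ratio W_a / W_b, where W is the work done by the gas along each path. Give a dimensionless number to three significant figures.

W_a / W_b ≈ 2.36

Path (a) isobaric: W = P₁(V₂ − V₁) → W_a/(P₁V₁) = 2.184.
Path (b) adiabatic: W = P₁V₁(1 − (V₁/V₂)^(γ−1))/(γ−1) → W_b/(P₁V₁) = 0.9269.
W_a / W_b = 2.184 / 0.9269 = 2.356.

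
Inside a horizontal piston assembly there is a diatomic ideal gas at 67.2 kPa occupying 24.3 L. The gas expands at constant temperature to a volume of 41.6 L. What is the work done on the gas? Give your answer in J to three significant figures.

W ≈ -878 J

Isothermal: W = nRT ln(V₂/V₁) = P₁V₁ ln(V₂/V₁).
P₁V₁ = (67.2 kPa)(24.3 L) = 1633 J.
W = 1633 × ln(41.6/24.3) = 1633 × 0.5376
W_by_gas = 877.9 J; work on gas = −W_by = -877.9 J.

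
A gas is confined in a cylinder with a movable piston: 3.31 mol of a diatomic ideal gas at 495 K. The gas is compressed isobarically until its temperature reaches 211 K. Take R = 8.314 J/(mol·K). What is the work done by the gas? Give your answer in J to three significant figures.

Isobaric: W = P ΔV = nR ΔT.
W = (3.31)(8.314)(211 − 495) = -7815 J.

W ≈ -7820 J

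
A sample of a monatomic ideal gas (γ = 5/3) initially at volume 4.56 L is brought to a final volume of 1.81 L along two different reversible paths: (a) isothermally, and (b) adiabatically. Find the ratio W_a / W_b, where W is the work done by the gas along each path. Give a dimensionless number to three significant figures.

Path (a) isothermal: W = P₁V₁ ln(V₂/V₁) → W_a/(P₁V₁) = -0.924.
Path (b) adiabatic: W = P₁V₁(1 − (V₁/V₂)^(γ−1))/(γ−1) → W_b/(P₁V₁) = -1.277.
W_a / W_b = -0.924 / -1.277 = 0.7234.

W_a / W_b ≈ 0.723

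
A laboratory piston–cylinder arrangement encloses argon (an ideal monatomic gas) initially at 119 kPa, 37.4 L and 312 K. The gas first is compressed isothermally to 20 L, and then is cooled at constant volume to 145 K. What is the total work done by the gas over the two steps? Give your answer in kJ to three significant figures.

W_total ≈ -2.79 kJ

Step 1 (isothermal): W = P₁V₁ ln(V₂/V₁) = (4451) ln(20/37.4) = -2786 J.
Step 2 (isochoric): W = 0 (constant volume).
W_total = -2786 + 0 = -2786 J.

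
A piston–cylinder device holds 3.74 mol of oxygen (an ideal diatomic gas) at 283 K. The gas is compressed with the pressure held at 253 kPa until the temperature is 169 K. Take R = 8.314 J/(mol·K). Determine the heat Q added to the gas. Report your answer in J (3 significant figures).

Isobaric: W = nRΔT = (3.74)(8.314)(-114) = -3545 J.
ΔU = nCᵥΔT with Cᵥ = 5R/2: ΔU = (3.74)(20.79)(-114) = -8862 J.
Q = ΔU + W = -8862 − 3545 = -12407 J.

Q ≈ -12400 J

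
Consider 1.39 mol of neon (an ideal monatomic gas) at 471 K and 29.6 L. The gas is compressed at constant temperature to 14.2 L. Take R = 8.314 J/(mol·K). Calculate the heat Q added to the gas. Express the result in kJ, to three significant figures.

Q ≈ -4.00 kJ

Isothermal ⇒ ΔU = 0, so Q = W = nRT ln(V₂/V₁).
Q = (1.39)(8.314)(471) ln(14.2/29.6) = 5443 × -0.7345 = -3998 J.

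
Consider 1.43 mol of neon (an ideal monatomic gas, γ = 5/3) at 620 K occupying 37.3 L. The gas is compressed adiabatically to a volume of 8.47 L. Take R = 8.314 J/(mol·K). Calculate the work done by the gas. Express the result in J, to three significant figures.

Adiabatic: TV^(γ−1) = const with γ = 5/3.
T₂ = T₁ (V₁/V₂)^(γ−1) = 620 × (37.3/8.47)^0.667 = 620 × 2.687 = 1666 K.
W_by = nCᵥ(T₁ − T₂) = (1.43)(12.47)(620 − 1666) = -18649 J.

W ≈ -18600 J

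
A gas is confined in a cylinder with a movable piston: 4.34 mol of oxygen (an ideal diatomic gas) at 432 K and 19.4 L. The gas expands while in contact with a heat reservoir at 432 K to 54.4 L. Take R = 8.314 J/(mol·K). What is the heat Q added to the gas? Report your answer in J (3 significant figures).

Q ≈ 16100 J

Isothermal ⇒ ΔU = 0, so Q = W = nRT ln(V₂/V₁).
Q = (4.34)(8.314)(432) ln(54.4/19.4) = 15588 × 1.031 = 16072 J.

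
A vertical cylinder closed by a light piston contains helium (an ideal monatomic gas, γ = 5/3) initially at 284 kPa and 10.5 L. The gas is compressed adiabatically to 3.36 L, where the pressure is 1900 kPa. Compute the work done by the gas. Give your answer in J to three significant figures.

Adiabatic: W = (P₁V₁ − P₂V₂)/(γ − 1) with γ = 5/3.
P₁V₁ = 2982 J, P₂V₂ = 6384 J.
W = (2982 − 6384) / 0.6667 = -5103 J.

W ≈ -5100 J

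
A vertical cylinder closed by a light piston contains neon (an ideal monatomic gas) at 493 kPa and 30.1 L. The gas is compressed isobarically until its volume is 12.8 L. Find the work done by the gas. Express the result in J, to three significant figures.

Isobaric: W = P ΔV.
W = (493 kPa)(12.8 − 30.1 L) = (493)(-17.3) = -8529 J.

W ≈ -8530 J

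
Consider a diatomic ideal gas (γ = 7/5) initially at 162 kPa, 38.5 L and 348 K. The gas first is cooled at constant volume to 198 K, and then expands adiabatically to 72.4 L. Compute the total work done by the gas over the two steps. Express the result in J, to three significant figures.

Step 1 (isochoric): W = 0 (constant volume).
After step 1: P = 92.17 kPa (V unchanged).
Step 2 (adiabatic): W = (P₁V₁ − P₂V₂)/(γ−1) = (3549 − 2756)/0.4 = 1980 J.
W_total = 0 + 1980 = 1980 J.

W_total ≈ 1980 J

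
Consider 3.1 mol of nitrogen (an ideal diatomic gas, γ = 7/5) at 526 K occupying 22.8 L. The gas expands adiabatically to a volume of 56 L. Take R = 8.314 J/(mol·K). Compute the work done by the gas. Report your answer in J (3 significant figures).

Adiabatic: TV^(γ−1) = const with γ = 7/5.
T₂ = T₁ (V₁/V₂)^(γ−1) = 526 × (22.8/56)^0.4 = 526 × 0.6981 = 367.2 K.
W_by = nCᵥ(T₁ − T₂) = (3.1)(20.79)(526 − 367.2) = 10233 J.

W ≈ 10200 J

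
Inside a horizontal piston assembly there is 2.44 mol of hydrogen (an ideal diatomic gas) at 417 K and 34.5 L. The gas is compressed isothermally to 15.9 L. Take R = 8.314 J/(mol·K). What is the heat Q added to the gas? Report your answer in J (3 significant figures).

Isothermal ⇒ ΔU = 0, so Q = W = nRT ln(V₂/V₁).
Q = (2.44)(8.314)(417) ln(15.9/34.5) = 8459 × -0.7746 = -6553 J.

Q ≈ -6550 J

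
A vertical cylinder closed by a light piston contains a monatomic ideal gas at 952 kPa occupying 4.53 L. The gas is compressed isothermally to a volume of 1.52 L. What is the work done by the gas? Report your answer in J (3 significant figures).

W ≈ -4710 J

Isothermal: W = nRT ln(V₂/V₁) = P₁V₁ ln(V₂/V₁).
P₁V₁ = (952 kPa)(4.53 L) = 4313 J.
W = 4313 × ln(1.52/4.53) = 4313 × -1.092
W_by_gas = -4709 J.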